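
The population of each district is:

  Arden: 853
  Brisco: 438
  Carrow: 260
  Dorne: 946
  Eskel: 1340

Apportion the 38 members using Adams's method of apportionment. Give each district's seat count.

Arden 8, Brisco 5, Carrow 3, Dorne 9, Eskel 13

Standard divisor 3837/38 ≈ 100.974; standard quotas: Arden 8.448, Brisco 4.338, Carrow 2.575, Dorne 9.369, Eskel 13.271.
Rounding up gives 9, 5, 3, 10, 14 = 41 seats, so the divisor must be adjusted.
With modified divisor 108: modified quotas Arden 7.898, Brisco 4.056, Carrow 2.407, Dorne 8.759, Eskel 12.407.
Rounding up: Arden 8, Brisco 5, Carrow 3, Dorne 9, Eskel 13 (total 38).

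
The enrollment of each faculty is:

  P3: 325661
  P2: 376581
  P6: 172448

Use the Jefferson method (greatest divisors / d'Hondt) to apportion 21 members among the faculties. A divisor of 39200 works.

With modified divisor 39200: modified quotas P3 8.308, P2 9.607, P6 4.399.
Rounding down: P3 8, P2 9, P6 4 (total 21).

P3 8; P2 9; P6 4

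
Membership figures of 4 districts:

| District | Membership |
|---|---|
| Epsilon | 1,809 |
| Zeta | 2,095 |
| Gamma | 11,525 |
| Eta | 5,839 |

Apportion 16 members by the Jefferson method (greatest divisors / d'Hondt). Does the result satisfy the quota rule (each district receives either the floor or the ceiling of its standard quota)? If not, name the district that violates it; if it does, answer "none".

Standard quotas: Epsilon 1.361, Zeta 1.576, Gamma 8.670, Eta 4.393.
Jefferson allocation: Epsilon 1, Zeta 1, Gamma 9, Eta 5.
Every allocation lies between the lower and upper quota.

none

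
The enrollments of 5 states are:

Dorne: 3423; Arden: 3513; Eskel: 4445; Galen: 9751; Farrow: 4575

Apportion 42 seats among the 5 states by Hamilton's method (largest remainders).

Dorne 6, Arden 6, Eskel 7, Galen 16, Farrow 7

Standard divisor: 25707 ÷ 42 ≈ 612.071.
Standard quotas: Dorne 5.5925, Arden 5.7395, Eskel 7.2622, Galen 15.9311, Farrow 7.4746.
Lower quotas: Dorne 5, Arden 5, Eskel 7, Galen 15, Farrow 7 (sum 39, leaving 3 seats).
Remainders in descending order: Galen 0.9311, Arden 0.7395, Dorne 0.5925, Farrow 0.4746, Eskel 0.2622.
The surplus seats go to Galen, Arden, Dorne.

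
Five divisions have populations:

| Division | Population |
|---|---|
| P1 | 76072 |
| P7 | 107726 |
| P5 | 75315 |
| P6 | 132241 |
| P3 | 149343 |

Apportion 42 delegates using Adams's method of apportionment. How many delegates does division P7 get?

Standard divisor 540697/42 ≈ 12873.738; standard quotas: P1 5.909, P7 8.368, P5 5.850, P6 10.272, P3 11.601.
Rounding up gives 6, 9, 6, 11, 12 = 44 seats, so the divisor must be adjusted.
With modified divisor 13500: modified quotas P1 5.635, P7 7.980, P5 5.579, P6 9.796, P3 11.062.
Rounding up: P1 6, P7 8, P5 6, P6 10, P3 12 (total 42).
P7 receives 8.

8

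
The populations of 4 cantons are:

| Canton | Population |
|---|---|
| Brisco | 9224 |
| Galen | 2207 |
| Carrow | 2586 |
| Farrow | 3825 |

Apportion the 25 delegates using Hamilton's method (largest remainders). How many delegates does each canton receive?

Total 17842; standard divisor 17842/25 ≈ 713.68.
Standard quotas: Brisco 12.9246, Galen 3.0924, Carrow 3.6235, Farrow 5.3595.
Lower quotas: Brisco 12, Galen 3, Carrow 3, Farrow 5 (sum 23, leaving 2 seats).
Remainders in descending order: Brisco 0.9246, Carrow 0.6235, Farrow 0.3595, Galen 0.0924.
Largest remainders: Brisco, Carrow receive the extra seats.

Brisco: 13, Galen: 3, Carrow: 4, Farrow: 5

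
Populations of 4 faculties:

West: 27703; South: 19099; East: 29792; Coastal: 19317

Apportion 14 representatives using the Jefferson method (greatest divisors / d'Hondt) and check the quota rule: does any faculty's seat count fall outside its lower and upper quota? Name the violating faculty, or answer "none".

Standard quotas: West 4.044, South 2.788, East 4.349, Coastal 2.820.
Jefferson allocation: West 4, South 3, East 4, Coastal 3.
Every allocation lies between the lower and upper quota.

none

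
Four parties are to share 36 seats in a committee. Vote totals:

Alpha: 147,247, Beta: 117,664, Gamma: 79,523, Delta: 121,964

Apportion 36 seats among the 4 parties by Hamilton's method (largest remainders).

Alpha 11, Beta 9, Gamma 6, Delta 10

Total 466398; standard divisor 466398/36 ≈ 12955.5.
Standard quotas: Alpha 11.3656, Beta 9.0822, Gamma 6.1382, Delta 9.4141.
Lower quotas: Alpha 11, Beta 9, Gamma 6, Delta 9 (sum 35, leaving 1 seat).
Remainders in descending order: Delta 0.4141, Alpha 0.3656, Gamma 0.1382, Beta 0.0822.
The surplus seat goes to Delta.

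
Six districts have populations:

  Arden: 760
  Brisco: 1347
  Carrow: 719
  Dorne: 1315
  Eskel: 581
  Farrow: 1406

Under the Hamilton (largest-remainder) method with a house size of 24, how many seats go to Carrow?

3

The standard divisor is 6128/24 ≈ 255.333.
Standard quotas: Arden 2.977, Brisco 5.275, Carrow 2.816, Dorne 5.150, Eskel 2.275, Farrow 5.507.
Lower quotas: Arden 2, Brisco 5, Carrow 2, Dorne 5, Eskel 2, Farrow 5 (sum 21, leaving 3 seats).
Remainders in descending order: Arden 0.977, Carrow 0.816, Farrow 0.507, Brisco 0.275, Eskel 0.275, Dorne 0.150.
Largest remainders: Arden, Carrow, Farrow receive the extra seats.
Carrow receives 3.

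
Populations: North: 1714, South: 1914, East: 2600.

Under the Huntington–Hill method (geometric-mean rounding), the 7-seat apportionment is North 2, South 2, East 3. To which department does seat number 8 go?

South

Priority for the next seat is population ÷ (√(s·(s+1))).
Priorities: North 699.738, South 781.387, East 750.555.
Highest priority: South.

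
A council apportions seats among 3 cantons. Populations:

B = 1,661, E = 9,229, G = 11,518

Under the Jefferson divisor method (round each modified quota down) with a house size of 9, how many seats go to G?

5

Standard divisor 22408/9 ≈ 2489.778; standard quotas: B 0.667, E 3.707, G 4.626.
Rounding down gives 0, 3, 4 = 7 seats, so the divisor must be adjusted.
With modified divisor 2100: modified quotas B 0.791, E 4.395, G 5.485.
Rounding down: B 0, E 4, G 5 (total 9).
G receives 5.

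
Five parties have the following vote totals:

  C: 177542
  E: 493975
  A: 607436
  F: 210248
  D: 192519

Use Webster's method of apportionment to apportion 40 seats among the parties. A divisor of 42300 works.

C: 4, E: 12, A: 14, F: 5, D: 5

With modified divisor 42300: modified quotas C 4.197, E 11.678, A 14.360, F 4.970, D 4.551.
Rounding to the nearest integer: C 4, E 12, A 14, F 5, D 5 (total 40).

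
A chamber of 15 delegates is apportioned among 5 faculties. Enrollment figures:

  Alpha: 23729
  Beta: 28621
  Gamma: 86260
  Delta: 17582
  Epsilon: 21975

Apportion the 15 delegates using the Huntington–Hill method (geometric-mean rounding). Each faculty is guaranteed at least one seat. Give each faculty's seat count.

Alpha 2; Beta 2; Gamma 7; Delta 2; Epsilon 2

With divisor 12058: modified quotas Alpha 1.968, Beta 2.374, Gamma 7.154, Delta 1.458, Epsilon 1.822.
Geometric-mean thresholds: Alpha √(1·2)=1.414, Beta √(2·3)=2.449, Gamma √(7·8)=7.483, Delta √(1·2)=1.414, Epsilon √(1·2)=1.414.
Each quota rounded against its threshold gives Alpha 2, Beta 2, Gamma 7, Delta 2, Epsilon 2 (total 15).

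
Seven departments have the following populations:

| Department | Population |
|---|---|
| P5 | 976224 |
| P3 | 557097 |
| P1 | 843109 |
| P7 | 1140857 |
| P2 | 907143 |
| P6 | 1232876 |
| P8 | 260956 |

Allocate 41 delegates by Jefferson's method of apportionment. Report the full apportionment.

Standard divisor 5918262/41 ≈ 144347.854; standard quotas: P5 6.763, P3 3.859, P1 5.841, P7 7.904, P2 6.284, P6 8.541, P8 1.808.
Rounding down gives 6, 3, 5, 7, 6, 8, 1 = 36 seats, so the divisor must be adjusted.
With modified divisor 133700: modified quotas P5 7.302, P3 4.167, P1 6.306, P7 8.533, P2 6.785, P6 9.221, P8 1.952.
Rounding down: P5 7, P3 4, P1 6, P7 8, P2 6, P6 9, P8 1 (total 41).

P5: 7, P3: 4, P1: 6, P7: 8, P2: 6, P6: 9, P8: 1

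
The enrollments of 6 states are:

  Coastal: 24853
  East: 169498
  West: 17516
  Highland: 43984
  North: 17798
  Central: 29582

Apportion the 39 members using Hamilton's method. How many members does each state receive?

Coastal: 3, East: 22, West: 2, Highland: 6, North: 2, Central: 4

The standard divisor is 303231/39 ≈ 7775.154.
Standard quotas: Coastal 3.1965, East 21.8000, West 2.2528, Highland 5.6570, North 2.2891, Central 3.8047.
Lower quotas: Coastal 3, East 21, West 2, Highland 5, North 2, Central 3 (sum 36, leaving 3 seats).
Remainders in descending order: Central 0.8047, East 0.8000, Highland 0.6570, North 0.2891, West 0.2528, Coastal 0.1965.
Largest remainders: Central, East, Highland receive the extra seats.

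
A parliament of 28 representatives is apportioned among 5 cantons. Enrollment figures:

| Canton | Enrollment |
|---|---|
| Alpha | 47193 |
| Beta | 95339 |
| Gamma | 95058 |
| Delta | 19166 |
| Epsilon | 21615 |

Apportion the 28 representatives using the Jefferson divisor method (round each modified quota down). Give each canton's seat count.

Standard divisor 278371/28 ≈ 9941.821; standard quotas: Alpha 4.747, Beta 9.590, Gamma 9.561, Delta 1.928, Epsilon 2.174.
Rounding down gives 4, 9, 9, 1, 2 = 25 seats, so the divisor must be adjusted.
With modified divisor 9485.64: modified quotas Alpha 4.975, Beta 10.051, Gamma 10.021, Delta 2.021, Epsilon 2.279.
Rounding down: Alpha 4, Beta 10, Gamma 10, Delta 2, Epsilon 2 (total 28).

Alpha 4, Beta 10, Gamma 10, Delta 2, Epsilon 2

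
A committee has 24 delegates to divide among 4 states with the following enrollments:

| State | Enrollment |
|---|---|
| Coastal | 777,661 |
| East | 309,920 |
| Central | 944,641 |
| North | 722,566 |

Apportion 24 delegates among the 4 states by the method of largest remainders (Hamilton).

Coastal: 7, East: 3, Central: 8, North: 6

Standard divisor: 2754788 ÷ 24 ≈ 114782.833.
Standard quotas: Coastal 6.7751, East 2.7001, Central 8.2298, North 6.2951.
Lower quotas: Coastal 6, East 2, Central 8, North 6 (sum 22, leaving 2 seats).
Remainders in descending order: Coastal 0.7751, East 0.7001, North 0.2951, Central 0.2298.
The surplus seats go to Coastal, East.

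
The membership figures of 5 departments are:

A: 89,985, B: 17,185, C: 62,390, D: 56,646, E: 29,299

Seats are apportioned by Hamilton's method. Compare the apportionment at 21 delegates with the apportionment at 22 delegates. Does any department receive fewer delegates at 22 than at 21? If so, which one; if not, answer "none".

At 21 seats: A 7, B 2, C 5, D 5, E 2.
At 22 seats: A 8, B 1, C 5, D 5, E 3.
B drops from 2 to 1.

B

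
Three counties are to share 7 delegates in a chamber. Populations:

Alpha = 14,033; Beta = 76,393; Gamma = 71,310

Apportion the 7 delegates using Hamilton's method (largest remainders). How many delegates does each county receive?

Alpha=1, Beta=3, Gamma=3

Total 161736; standard divisor 161736/7 ≈ 23105.143.
Standard quotas: Alpha 0.6074, Beta 3.3063, Gamma 3.0863.
Lower quotas: Alpha 0, Beta 3, Gamma 3 (sum 6, leaving 1 seat).
Remainders in descending order: Alpha 0.6074, Beta 0.3063, Gamma 0.0863.
The surplus seat goes to Alpha.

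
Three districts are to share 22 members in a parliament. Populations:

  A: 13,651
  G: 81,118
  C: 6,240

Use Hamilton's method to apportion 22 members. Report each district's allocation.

The standard divisor is 101009/22 ≈ 4591.318.
Standard quotas: A 2.9732, G 17.6677, C 1.3591.
Lower quotas: A 2, G 17, C 1 (sum 20, leaving 2 seats).
Remainders in descending order: A 0.9732, G 0.6677, C 0.3591.
Largest remainders: A, G receive the extra seats.

A: 3; G: 18; C: 1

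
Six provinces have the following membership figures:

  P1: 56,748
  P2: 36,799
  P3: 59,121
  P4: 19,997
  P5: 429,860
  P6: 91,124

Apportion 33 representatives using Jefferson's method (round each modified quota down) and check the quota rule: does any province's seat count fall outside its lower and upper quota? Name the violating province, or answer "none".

P5

Standard quotas: P1 2.700, P2 1.751, P3 2.813, P4 0.951, P5 20.450, P6 4.335.
Jefferson allocation: P1 2, P2 1, P3 3, P4 1, P5 22, P6 4.
P5 has quota 20.450 (lower 20, upper 21) but receives 22 — outside the quota interval.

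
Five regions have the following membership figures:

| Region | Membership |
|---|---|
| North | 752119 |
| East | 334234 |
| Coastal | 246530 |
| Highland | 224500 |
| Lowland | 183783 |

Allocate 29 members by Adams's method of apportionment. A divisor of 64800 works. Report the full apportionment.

With modified divisor 64800: modified quotas North 11.607, East 5.158, Coastal 3.804, Highland 3.465, Lowland 2.836.
Rounding up: North 12, East 6, Coastal 4, Highland 4, Lowland 3 (total 29).

North: 12, East: 6, Coastal: 4, Highland: 4, Lowland: 3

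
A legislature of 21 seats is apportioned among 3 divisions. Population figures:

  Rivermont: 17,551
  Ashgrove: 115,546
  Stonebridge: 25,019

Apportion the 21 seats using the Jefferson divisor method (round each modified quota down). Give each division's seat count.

Rivermont 2; Ashgrove 16; Stonebridge 3

Standard divisor 158116/21 ≈ 7529.333; standard quotas: Rivermont 2.331, Ashgrove 15.346, Stonebridge 3.323.
Rounding down gives 2, 15, 3 = 20 seats, so the divisor must be adjusted.
With modified divisor 7000: modified quotas Rivermont 2.507, Ashgrove 16.507, Stonebridge 3.574.
Rounding down: Rivermont 2, Ashgrove 16, Stonebridge 3 (total 21).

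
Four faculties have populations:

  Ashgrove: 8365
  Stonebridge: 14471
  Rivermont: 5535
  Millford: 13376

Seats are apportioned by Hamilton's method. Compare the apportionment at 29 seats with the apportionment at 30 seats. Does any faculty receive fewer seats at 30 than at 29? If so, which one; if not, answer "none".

none

At 29 seats: Ashgrove 6, Stonebridge 10, Rivermont 4, Millford 9.
At 30 seats: Ashgrove 6, Stonebridge 10, Rivermont 4, Millford 10.
No faculty's allocation decreased.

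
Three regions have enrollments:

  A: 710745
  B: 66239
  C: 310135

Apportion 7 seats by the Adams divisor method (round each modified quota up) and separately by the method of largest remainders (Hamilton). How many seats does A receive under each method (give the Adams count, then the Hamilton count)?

Adams: A 4, B 1, C 2.
Hamilton: A 5, B 0, C 2.
A gets 4 under Adams and 5 under Hamilton.

4 and 5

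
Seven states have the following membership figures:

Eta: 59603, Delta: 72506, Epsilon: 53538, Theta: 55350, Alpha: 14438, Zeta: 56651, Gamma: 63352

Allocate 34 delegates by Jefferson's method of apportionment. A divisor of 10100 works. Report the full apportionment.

Eta: 5; Delta: 7; Epsilon: 5; Theta: 5; Alpha: 1; Zeta: 5; Gamma: 6

With modified divisor 10100: modified quotas Eta 5.901, Delta 7.179, Epsilon 5.301, Theta 5.480, Alpha 1.430, Zeta 5.609, Gamma 6.272.
Rounding down: Eta 5, Delta 7, Epsilon 5, Theta 5, Alpha 1, Zeta 5, Gamma 6 (total 34).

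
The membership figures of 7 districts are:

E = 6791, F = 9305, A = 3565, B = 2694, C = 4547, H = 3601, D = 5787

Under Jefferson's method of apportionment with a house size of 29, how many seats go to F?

Standard divisor 36290/29 ≈ 1251.379; standard quotas: E 5.427, F 7.436, A 2.849, B 2.153, C 3.634, H 2.878, D 4.624.
Rounding down gives 5, 7, 2, 2, 3, 2, 4 = 25 seats, so the divisor must be adjusted.
With modified divisor 1150: modified quotas E 5.905, F 8.091, A 3.100, B 2.343, C 3.954, H 3.131, D 5.032.
Rounding down: E 5, F 8, A 3, B 2, C 3, H 3, D 5 (total 29).
F receives 8.

8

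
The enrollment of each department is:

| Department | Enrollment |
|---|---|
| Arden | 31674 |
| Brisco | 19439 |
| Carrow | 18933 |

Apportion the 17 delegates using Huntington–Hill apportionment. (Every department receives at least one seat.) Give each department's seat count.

With divisor 4233: modified quotas Arden 7.483, Brisco 4.592, Carrow 4.473.
Geometric-mean thresholds: Arden √(7·8)=7.483, Brisco √(4·5)=4.472, Carrow √(4·5)=4.472.
Each quota rounded against its threshold gives Arden 7, Brisco 5, Carrow 5 (total 17).

Arden 7; Brisco 5; Carrow 5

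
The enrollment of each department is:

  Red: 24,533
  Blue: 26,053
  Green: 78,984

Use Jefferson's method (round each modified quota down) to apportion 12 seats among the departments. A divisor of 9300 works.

With modified divisor 9300: modified quotas Red 2.638, Blue 2.801, Green 8.493.
Rounding down: Red 2, Blue 2, Green 8 (total 12).

Red=2, Blue=2, Green=8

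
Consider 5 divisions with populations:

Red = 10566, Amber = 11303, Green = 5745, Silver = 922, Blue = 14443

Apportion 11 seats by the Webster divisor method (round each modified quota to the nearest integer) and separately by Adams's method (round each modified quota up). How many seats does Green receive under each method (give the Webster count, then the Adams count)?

Webster: Red 3, Amber 3, Green 1, Silver 0, Blue 4.
Adams: Red 2, Amber 3, Green 2, Silver 1, Blue 3.
Green gets 1 under Webster and 2 under Adams.

1 and 2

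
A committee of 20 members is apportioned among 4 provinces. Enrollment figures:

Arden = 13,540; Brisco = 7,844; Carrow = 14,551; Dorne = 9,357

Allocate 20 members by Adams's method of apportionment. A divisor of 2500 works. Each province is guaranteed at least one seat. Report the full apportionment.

With modified divisor 2500: modified quotas Arden 5.416, Brisco 3.138, Carrow 5.820, Dorne 3.743.
Rounding up: Arden 6, Brisco 4, Carrow 6, Dorne 4 (total 20).

Arden 6; Brisco 4; Carrow 6; Dorne 4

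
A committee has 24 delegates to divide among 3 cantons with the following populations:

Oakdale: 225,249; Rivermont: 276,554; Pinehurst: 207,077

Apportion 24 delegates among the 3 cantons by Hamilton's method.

Oakdale=8; Rivermont=9; Pinehurst=7

Standard divisor: 708880 ÷ 24 ≈ 29536.667.
Standard quotas: Oakdale 7.6261, Rivermont 9.3631, Pinehurst 7.0108.
Lower quotas: Oakdale 7, Rivermont 9, Pinehurst 7 (sum 23, leaving 1 seat).
Remainders in descending order: Oakdale 0.6261, Rivermont 0.3631, Pinehurst 0.0108.
The surplus seat goes to Oakdale.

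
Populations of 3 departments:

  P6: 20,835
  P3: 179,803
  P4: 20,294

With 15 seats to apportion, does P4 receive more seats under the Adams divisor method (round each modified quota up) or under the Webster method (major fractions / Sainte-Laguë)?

Adams

Adams: P6 2, P3 11, P4 2.
Webster: P6 1, P3 13, P4 1.
P4 gets 2 under Adams and 1 under Webster.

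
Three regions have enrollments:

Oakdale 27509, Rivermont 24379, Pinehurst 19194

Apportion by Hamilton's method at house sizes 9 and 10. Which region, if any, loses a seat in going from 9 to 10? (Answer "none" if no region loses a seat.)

none

At 9 seats: Oakdale 4, Rivermont 3, Pinehurst 2.
At 10 seats: Oakdale 4, Rivermont 3, Pinehurst 3.
No region's allocation decreased.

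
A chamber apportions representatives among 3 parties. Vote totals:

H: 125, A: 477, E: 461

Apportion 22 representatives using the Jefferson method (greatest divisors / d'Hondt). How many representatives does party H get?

Standard divisor 1063/22 ≈ 48.318; standard quotas: H 2.587, A 9.872, E 9.541.
Rounding down gives 2, 9, 9 = 20 seats, so the divisor must be adjusted.
With modified divisor 45: modified quotas H 2.778, A 10.600, E 10.244.
Rounding down: H 2, A 10, E 10 (total 22).
H receives 2.

2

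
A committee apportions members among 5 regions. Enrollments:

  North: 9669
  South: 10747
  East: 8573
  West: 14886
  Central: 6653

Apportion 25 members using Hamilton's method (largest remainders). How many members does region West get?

8

The standard divisor is 50528/25 ≈ 2021.12.
Standard quotas: North 4.7840, South 5.3173, East 4.2417, West 7.3652, Central 3.2917.
Lower quotas: North 4, South 5, East 4, West 7, Central 3 (sum 23, leaving 2 seats).
Remainders in descending order: North 0.7840, West 0.3652, South 0.3173, Central 0.2917, East 0.2417.
Largest remainders: North, West receive the extra seats.
West receives 8.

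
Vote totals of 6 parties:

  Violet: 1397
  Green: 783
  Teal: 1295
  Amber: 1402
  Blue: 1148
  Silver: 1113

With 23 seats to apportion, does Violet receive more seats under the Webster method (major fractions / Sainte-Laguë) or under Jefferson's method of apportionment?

Webster: Violet 4, Green 3, Teal 4, Amber 4, Blue 4, Silver 4.
Jefferson: Violet 5, Green 2, Teal 4, Amber 5, Blue 4, Silver 3.
Violet gets 4 under Webster and 5 under Jefferson.

Jefferson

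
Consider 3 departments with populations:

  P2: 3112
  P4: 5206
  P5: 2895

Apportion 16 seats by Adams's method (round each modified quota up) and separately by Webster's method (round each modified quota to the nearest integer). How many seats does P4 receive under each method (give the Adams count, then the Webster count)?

Adams: P2 5, P4 7, P5 4.
Webster: P2 4, P4 8, P5 4.
P4 gets 7 under Adams and 8 under Webster.

7 and 8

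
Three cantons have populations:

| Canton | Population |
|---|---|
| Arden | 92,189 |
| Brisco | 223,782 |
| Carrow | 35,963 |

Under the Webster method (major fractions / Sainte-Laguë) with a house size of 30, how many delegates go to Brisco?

19

Standard divisor 351934/30 ≈ 11731.133; standard quotas: Arden 7.858, Brisco 19.076, Carrow 3.066.
Rounding to the nearest integer gives Arden 8, Brisco 19, Carrow 3 — total 30, matching the house size, so no adjustment is needed.
Brisco receives 19.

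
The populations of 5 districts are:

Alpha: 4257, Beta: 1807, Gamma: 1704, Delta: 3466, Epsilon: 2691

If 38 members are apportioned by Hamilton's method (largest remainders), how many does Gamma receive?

5

Total 13925; standard divisor 13925/38 ≈ 366.447.
Standard quotas: Alpha 11.617, Beta 4.931, Gamma 4.650, Delta 9.458, Epsilon 7.343.
Lower quotas: Alpha 11, Beta 4, Gamma 4, Delta 9, Epsilon 7 (sum 35, leaving 3 seats).
Remainders in descending order: Beta 0.931, Gamma 0.650, Alpha 0.617, Delta 0.458, Epsilon 0.343.
The surplus seats go to Beta, Gamma, Alpha.
Gamma receives 5.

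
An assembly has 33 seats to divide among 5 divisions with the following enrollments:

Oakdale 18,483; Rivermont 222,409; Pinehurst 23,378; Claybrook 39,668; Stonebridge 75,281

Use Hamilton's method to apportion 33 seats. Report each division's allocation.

Oakdale: 2; Rivermont: 19; Pinehurst: 2; Claybrook: 3; Stonebridge: 7

The standard divisor is 379219/33 ≈ 11491.485.
Standard quotas: Oakdale 1.6084, Rivermont 19.3542, Pinehurst 2.0344, Claybrook 3.4519, Stonebridge 6.5510.
Lower quotas: Oakdale 1, Rivermont 19, Pinehurst 2, Claybrook 3, Stonebridge 6 (sum 31, leaving 2 seats).
Remainders in descending order: Oakdale 0.6084, Stonebridge 0.5510, Claybrook 0.4519, Rivermont 0.3542, Pinehurst 0.0344.
Largest remainders: Oakdale, Stonebridge receive the extra seats.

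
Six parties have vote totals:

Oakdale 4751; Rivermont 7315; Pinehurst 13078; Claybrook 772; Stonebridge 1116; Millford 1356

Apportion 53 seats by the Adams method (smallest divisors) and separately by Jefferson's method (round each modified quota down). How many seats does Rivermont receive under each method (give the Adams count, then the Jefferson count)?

13 and 14

Adams: Oakdale 9, Rivermont 13, Pinehurst 24, Claybrook 2, Stonebridge 2, Millford 3.
Jefferson: Oakdale 9, Rivermont 14, Pinehurst 25, Claybrook 1, Stonebridge 2, Millford 2.
Rivermont gets 13 under Adams and 14 under Jefferson.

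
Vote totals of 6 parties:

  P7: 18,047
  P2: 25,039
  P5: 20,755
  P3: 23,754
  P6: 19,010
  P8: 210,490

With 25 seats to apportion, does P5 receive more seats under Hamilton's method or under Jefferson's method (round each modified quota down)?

Hamilton: P7 1, P2 2, P5 2, P3 2, P6 1, P8 17.
Jefferson: P7 1, P2 2, P5 1, P3 2, P6 1, P8 18.
P5 gets 2 under Hamilton and 1 under Jefferson.

Hamilton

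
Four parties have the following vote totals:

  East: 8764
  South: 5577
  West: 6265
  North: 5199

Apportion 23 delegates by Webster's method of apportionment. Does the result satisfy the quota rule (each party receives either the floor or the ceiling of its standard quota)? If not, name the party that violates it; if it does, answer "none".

Standard quotas: East 7.811, South 4.971, West 5.584, North 4.634.
Webster allocation: East 8, South 5, West 5, North 5.
Every allocation lies between the lower and upper quota.

none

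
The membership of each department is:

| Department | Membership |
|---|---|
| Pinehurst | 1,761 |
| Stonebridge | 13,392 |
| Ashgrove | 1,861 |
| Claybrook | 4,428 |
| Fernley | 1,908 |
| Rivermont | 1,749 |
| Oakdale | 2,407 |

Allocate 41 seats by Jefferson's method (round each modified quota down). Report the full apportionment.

Pinehurst: 2; Stonebridge: 21; Ashgrove: 3; Claybrook: 7; Fernley: 3; Rivermont: 2; Oakdale: 3

Standard divisor 27506/41 ≈ 670.878; standard quotas: Pinehurst 2.625, Stonebridge 19.962, Ashgrove 2.774, Claybrook 6.600, Fernley 2.844, Rivermont 2.607, Oakdale 3.588.
Rounding down gives 2, 19, 2, 6, 2, 2, 3 = 36 seats, so the divisor must be adjusted.
With modified divisor 610: modified quotas Pinehurst 2.887, Stonebridge 21.954, Ashgrove 3.051, Claybrook 7.259, Fernley 3.128, Rivermont 2.867, Oakdale 3.946.
Rounding down: Pinehurst 2, Stonebridge 21, Ashgrove 3, Claybrook 7, Fernley 3, Rivermont 2, Oakdale 3 (total 41).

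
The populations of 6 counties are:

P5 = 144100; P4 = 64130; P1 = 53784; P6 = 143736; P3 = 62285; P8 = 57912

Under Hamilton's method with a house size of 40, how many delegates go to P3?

The standard divisor is 525947/40 ≈ 13148.675.
Standard quotas: P5 10.9593, P4 4.8773, P1 4.0905, P6 10.9316, P3 4.7370, P8 4.4044.
Lower quotas: P5 10, P4 4, P1 4, P6 10, P3 4, P8 4 (sum 36, leaving 4 seats).
Remainders in descending order: P5 0.9593, P6 0.9316, P4 0.8773, P3 0.7370, P8 0.4044, P1 0.0905.
Largest remainders: P5, P6, P4, P3 receive the extra seats.
P3 receives 5.

5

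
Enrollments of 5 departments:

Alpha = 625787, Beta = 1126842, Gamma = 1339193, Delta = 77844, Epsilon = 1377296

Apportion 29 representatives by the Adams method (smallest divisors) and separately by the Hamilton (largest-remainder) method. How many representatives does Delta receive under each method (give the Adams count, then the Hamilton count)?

Adams: Alpha 4, Beta 7, Gamma 8, Delta 1, Epsilon 9.
Hamilton: Alpha 4, Beta 7, Gamma 9, Delta 0, Epsilon 9.
Delta gets 1 under Adams and 0 under Hamilton.

1 and 0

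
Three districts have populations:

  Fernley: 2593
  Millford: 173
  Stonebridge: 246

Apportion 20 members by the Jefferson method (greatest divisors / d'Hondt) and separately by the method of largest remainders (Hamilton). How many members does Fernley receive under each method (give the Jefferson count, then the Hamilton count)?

18 and 17

Jefferson: Fernley 18, Millford 1, Stonebridge 1.
Hamilton: Fernley 17, Millford 1, Stonebridge 2.
Fernley gets 18 under Jefferson and 17 under Hamilton.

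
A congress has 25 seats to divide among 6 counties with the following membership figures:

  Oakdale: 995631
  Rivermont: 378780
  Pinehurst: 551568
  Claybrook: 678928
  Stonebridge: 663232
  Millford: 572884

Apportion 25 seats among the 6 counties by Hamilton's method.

Total 3841023; standard divisor 3841023/25 ≈ 153640.92.
Standard quotas: Oakdale 6.4802, Rivermont 2.4654, Pinehurst 3.5900, Claybrook 4.4189, Stonebridge 4.3168, Millford 3.7287.
Lower quotas: Oakdale 6, Rivermont 2, Pinehurst 3, Claybrook 4, Stonebridge 4, Millford 3 (sum 22, leaving 3 seats).
Remainders in descending order: Millford 0.7287, Pinehurst 0.5900, Oakdale 0.4802, Rivermont 0.4654, Claybrook 0.4189, Stonebridge 0.3168.
Largest remainders: Millford, Pinehurst, Oakdale receive the extra seats.

Oakdale 7, Rivermont 2, Pinehurst 4, Claybrook 4, Stonebridge 4, Millford 4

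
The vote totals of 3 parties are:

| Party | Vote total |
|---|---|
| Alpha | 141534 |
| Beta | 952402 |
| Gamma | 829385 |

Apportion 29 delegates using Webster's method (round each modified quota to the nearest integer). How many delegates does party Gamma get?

13

Standard divisor 1923321/29 ≈ 66321.414; standard quotas: Alpha 2.134, Beta 14.360, Gamma 12.506.
Rounding to the nearest integer gives Alpha 2, Beta 14, Gamma 13 — total 29, matching the house size, so no adjustment is needed.
Gamma receives 13.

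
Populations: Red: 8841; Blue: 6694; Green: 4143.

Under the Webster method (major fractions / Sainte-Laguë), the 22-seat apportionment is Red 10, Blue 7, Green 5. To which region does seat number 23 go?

Priority for the next seat is population ÷ (current seats + 0.5).
Priorities: Red 842.000, Blue 892.533, Green 753.273.
Highest priority: Blue.

Blue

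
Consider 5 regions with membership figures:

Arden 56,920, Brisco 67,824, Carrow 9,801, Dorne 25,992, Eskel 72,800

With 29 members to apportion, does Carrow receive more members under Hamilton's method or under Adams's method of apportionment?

Adams

Hamilton: Arden 7, Brisco 9, Carrow 1, Dorne 3, Eskel 9.
Adams: Arden 7, Brisco 8, Carrow 2, Dorne 3, Eskel 9.
Carrow gets 1 under Hamilton and 2 under Adams.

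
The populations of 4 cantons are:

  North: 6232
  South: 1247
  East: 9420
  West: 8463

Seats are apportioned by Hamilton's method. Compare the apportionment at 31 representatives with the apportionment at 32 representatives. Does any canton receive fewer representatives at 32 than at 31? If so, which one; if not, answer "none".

At 31 seats: North 8, South 2, East 11, West 10.
At 32 seats: North 8, South 1, East 12, West 11.
South drops from 2 to 1.

South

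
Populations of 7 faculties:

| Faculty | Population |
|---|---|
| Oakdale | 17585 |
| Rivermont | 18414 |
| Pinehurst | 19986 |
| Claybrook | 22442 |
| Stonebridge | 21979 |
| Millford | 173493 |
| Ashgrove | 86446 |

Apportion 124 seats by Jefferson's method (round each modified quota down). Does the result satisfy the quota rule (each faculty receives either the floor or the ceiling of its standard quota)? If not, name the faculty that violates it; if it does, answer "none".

Millford

Standard quotas: Oakdale 6.051, Rivermont 6.337, Pinehurst 6.877, Claybrook 7.723, Stonebridge 7.563, Millford 59.701, Ashgrove 29.747.
Jefferson allocation: Oakdale 6, Rivermont 6, Pinehurst 7, Claybrook 7, Stonebridge 7, Millford 61, Ashgrove 30.
Millford has quota 59.701 (lower 59, upper 60) but receives 61 — outside the quota interval.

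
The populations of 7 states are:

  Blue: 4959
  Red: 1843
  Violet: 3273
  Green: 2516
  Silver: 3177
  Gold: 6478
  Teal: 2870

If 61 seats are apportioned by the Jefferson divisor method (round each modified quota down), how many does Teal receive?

Standard divisor 25116/61 ≈ 411.738; standard quotas: Blue 12.044, Red 4.476, Violet 7.949, Green 6.111, Silver 7.716, Gold 15.733, Teal 6.970.
Rounding down gives 12, 4, 7, 6, 7, 15, 6 = 57 seats, so the divisor must be adjusted.
With modified divisor 390: modified quotas Blue 12.715, Red 4.726, Violet 8.392, Green 6.451, Silver 8.146, Gold 16.610, Teal 7.359.
Rounding down: Blue 12, Red 4, Violet 8, Green 6, Silver 8, Gold 16, Teal 7 (total 61).
Teal receives 7.

7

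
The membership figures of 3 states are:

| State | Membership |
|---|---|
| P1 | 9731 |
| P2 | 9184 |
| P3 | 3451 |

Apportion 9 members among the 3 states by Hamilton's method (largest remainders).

P1=4; P2=4; P3=1

Standard divisor: 22366 ÷ 9 ≈ 2485.111.
Standard quotas: P1 3.9157, P2 3.6956, P3 1.3887.
Lower quotas: P1 3, P2 3, P3 1 (sum 7, leaving 2 seats).
Remainders in descending order: P1 0.9157, P2 0.6956, P3 0.3887.
Largest remainders: P1, P2 receive the extra seats.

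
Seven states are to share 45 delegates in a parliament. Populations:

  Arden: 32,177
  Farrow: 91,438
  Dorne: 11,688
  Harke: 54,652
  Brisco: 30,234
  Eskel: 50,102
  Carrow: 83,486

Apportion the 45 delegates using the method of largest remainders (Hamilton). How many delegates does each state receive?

Arden 4, Farrow 12, Dorne 1, Harke 7, Brisco 4, Eskel 6, Carrow 11

The standard divisor is 353777/45 ≈ 7861.711.
Standard quotas: Arden 4.0929, Farrow 11.6308, Dorne 1.4867, Harke 6.9517, Brisco 3.8457, Eskel 6.3729, Carrow 10.6193.
Lower quotas: Arden 4, Farrow 11, Dorne 1, Harke 6, Brisco 3, Eskel 6, Carrow 10 (sum 41, leaving 4 seats).
Remainders in descending order: Harke 0.9517, Brisco 0.8457, Farrow 0.6308, Carrow 0.6193, Dorne 0.4867, Eskel 0.3729, Arden 0.0929.
The surplus seats go to Harke, Brisco, Farrow, Carrow.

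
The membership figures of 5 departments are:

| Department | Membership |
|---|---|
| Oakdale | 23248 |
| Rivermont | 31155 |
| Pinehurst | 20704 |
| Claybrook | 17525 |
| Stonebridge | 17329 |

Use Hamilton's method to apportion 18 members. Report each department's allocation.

Total 109961; standard divisor 109961/18 ≈ 6108.944.
Standard quotas: Oakdale 3.8056, Rivermont 5.0999, Pinehurst 3.3891, Claybrook 2.8687, Stonebridge 2.8367.
Lower quotas: Oakdale 3, Rivermont 5, Pinehurst 3, Claybrook 2, Stonebridge 2 (sum 15, leaving 3 seats).
Remainders in descending order: Claybrook 0.8687, Stonebridge 0.8367, Oakdale 0.8056, Pinehurst 0.3891, Rivermont 0.0999.
The surplus seats go to Claybrook, Stonebridge, Oakdale.

Oakdale 4; Rivermont 5; Pinehurst 3; Claybrook 3; Stonebridge 3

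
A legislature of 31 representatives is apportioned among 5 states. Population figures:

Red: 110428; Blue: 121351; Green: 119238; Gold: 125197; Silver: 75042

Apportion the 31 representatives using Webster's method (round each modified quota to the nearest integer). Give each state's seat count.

Red 6; Blue 7; Green 7; Gold 7; Silver 4

Standard divisor 551256/31 ≈ 17782.452; standard quotas: Red 6.210, Blue 6.824, Green 6.705, Gold 7.040, Silver 4.220.
Rounding to the nearest integer gives Red 6, Blue 7, Green 7, Gold 7, Silver 4 — total 31, matching the house size, so no adjustment is needed.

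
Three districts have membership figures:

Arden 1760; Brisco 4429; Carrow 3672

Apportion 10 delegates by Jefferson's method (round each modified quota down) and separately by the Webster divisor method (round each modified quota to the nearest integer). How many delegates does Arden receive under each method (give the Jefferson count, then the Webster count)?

1 and 2

Jefferson: Arden 1, Brisco 5, Carrow 4.
Webster: Arden 2, Brisco 4, Carrow 4.
Arden gets 1 under Jefferson and 2 under Webster.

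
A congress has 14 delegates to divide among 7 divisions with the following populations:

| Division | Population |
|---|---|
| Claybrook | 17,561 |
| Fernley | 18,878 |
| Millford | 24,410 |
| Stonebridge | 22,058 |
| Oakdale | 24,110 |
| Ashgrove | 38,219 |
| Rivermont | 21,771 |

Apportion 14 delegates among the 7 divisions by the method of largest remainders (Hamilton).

Standard divisor: 167007 ÷ 14 ≈ 11929.071.
Standard quotas: Claybrook 1.4721, Fernley 1.5825, Millford 2.0463, Stonebridge 1.8491, Oakdale 2.0211, Ashgrove 3.2039, Rivermont 1.8250.
Lower quotas: Claybrook 1, Fernley 1, Millford 2, Stonebridge 1, Oakdale 2, Ashgrove 3, Rivermont 1 (sum 11, leaving 3 seats).
Remainders in descending order: Stonebridge 0.8491, Rivermont 0.8250, Fernley 0.5825, Claybrook 0.4721, Ashgrove 0.2039, Millford 0.0463, Oakdale 0.0211.
The surplus seats go to Stonebridge, Rivermont, Fernley.

Claybrook: 1, Fernley: 2, Millford: 2, Stonebridge: 2, Oakdale: 2, Ashgrove: 3, Rivermont: 2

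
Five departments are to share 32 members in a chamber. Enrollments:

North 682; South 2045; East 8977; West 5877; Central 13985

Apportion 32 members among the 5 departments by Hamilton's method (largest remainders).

The standard divisor is 31566/32 ≈ 986.438.
Standard quotas: North 0.6914, South 2.0731, East 9.1004, West 5.9578, Central 14.1773.
Lower quotas: North 0, South 2, East 9, West 5, Central 14 (sum 30, leaving 2 seats).
Remainders in descending order: West 0.9578, North 0.6914, Central 0.1773, East 0.1004, South 0.0731.
Largest remainders: West, North receive the extra seats.

North 1, South 2, East 9, West 6, Central 14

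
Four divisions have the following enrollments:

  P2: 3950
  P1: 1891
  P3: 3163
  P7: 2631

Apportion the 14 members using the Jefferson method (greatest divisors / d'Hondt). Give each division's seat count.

Standard divisor 11635/14 ≈ 831.071; standard quotas: P2 4.753, P1 2.275, P3 3.806, P7 3.166.
Rounding down gives 4, 2, 3, 3 = 12 seats, so the divisor must be adjusted.
With modified divisor 700: modified quotas P2 5.643, P1 2.701, P3 4.519, P7 3.759.
Rounding down: P2 5, P1 2, P3 4, P7 3 (total 14).

P2=5, P1=2, P3=4, P7=3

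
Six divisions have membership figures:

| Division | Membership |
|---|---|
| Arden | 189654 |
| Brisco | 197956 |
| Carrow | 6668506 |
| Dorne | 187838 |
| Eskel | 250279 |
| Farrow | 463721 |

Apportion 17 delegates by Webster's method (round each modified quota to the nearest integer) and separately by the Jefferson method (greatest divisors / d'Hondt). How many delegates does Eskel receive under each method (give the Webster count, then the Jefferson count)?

Webster: Arden 0, Brisco 0, Carrow 15, Dorne 0, Eskel 1, Farrow 1.
Jefferson: Arden 0, Brisco 0, Carrow 16, Dorne 0, Eskel 0, Farrow 1.
Eskel gets 1 under Webster and 0 under Jefferson.

1 and 0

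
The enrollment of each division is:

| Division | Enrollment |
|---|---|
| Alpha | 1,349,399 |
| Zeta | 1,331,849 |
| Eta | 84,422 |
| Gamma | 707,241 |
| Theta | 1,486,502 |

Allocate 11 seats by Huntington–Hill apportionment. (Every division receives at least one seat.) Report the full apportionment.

Alpha 3, Zeta 3, Eta 1, Gamma 1, Theta 3

With divisor 521910: modified quotas Alpha 2.586, Zeta 2.552, Eta 0.162, Gamma 1.355, Theta 2.848.
Geometric-mean thresholds: Alpha √(2·3)=2.449, Zeta √(2·3)=2.449, Eta (min 1), Gamma √(1·2)=1.414, Theta √(2·3)=2.449.
Each quota rounded against its threshold gives Alpha 3, Zeta 3, Eta 1, Gamma 1, Theta 3 (total 11).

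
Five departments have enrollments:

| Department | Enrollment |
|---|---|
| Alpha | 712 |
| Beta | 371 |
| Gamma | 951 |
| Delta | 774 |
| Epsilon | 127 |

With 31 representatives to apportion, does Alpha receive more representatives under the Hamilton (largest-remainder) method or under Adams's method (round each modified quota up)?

Hamilton: Alpha 8, Beta 4, Gamma 10, Delta 8, Epsilon 1.
Adams: Alpha 7, Beta 4, Gamma 10, Delta 8, Epsilon 2.
Alpha gets 8 under Hamilton and 7 under Adams.

Hamilton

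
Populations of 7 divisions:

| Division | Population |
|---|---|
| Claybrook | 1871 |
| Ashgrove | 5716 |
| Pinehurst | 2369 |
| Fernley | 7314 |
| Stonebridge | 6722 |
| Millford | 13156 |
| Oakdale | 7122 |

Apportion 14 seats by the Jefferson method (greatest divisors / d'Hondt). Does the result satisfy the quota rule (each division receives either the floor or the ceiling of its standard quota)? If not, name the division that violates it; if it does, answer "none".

none

Standard quotas: Claybrook 0.592, Ashgrove 1.808, Pinehurst 0.749, Fernley 2.313, Stonebridge 2.126, Millford 4.160, Oakdale 2.252.
Jefferson allocation: Claybrook 0, Ashgrove 2, Pinehurst 0, Fernley 3, Stonebridge 2, Millford 5, Oakdale 2.
Every allocation lies between the lower and upper quota.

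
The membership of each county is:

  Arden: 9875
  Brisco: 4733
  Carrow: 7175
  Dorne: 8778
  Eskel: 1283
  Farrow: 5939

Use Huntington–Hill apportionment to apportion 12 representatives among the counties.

With divisor 3465: modified quotas Arden 2.850, Brisco 1.366, Carrow 2.071, Dorne 2.533, Eskel 0.370, Farrow 1.714.
Geometric-mean thresholds: Arden √(2·3)=2.449, Brisco √(1·2)=1.414, Carrow √(2·3)=2.449, Dorne √(2·3)=2.449, Eskel (min 1), Farrow √(1·2)=1.414.
Each quota rounded against its threshold gives Arden 3, Brisco 1, Carrow 2, Dorne 3, Eskel 1, Farrow 2 (total 12).

Arden=3, Brisco=1, Carrow=2, Dorne=3, Eskel=1, Farrow=2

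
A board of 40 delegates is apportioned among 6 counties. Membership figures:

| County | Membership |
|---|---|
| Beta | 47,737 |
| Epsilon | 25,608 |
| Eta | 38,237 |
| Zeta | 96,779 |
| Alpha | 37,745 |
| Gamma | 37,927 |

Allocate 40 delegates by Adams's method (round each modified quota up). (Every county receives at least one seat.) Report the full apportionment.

Beta 7; Epsilon 4; Eta 6; Zeta 13; Alpha 5; Gamma 5

Standard divisor 284033/40 ≈ 7100.825; standard quotas: Beta 6.723, Epsilon 3.606, Eta 5.385, Zeta 13.629, Alpha 5.316, Gamma 5.341.
Rounding up gives 7, 4, 6, 14, 6, 6 = 43 seats, so the divisor must be adjusted.
With modified divisor 7616: modified quotas Beta 6.268, Epsilon 3.362, Eta 5.021, Zeta 12.707, Alpha 4.956, Gamma 4.980.
Rounding up: Beta 7, Epsilon 4, Eta 6, Zeta 13, Alpha 5, Gamma 5 (total 40).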